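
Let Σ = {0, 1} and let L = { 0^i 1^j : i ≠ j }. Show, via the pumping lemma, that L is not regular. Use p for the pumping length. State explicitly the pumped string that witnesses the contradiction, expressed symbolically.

Toward a contradiction, assume L is regular with pumping length p.
Choose w = 0^p 1^{p+p!}. Since p ≠ p+p!, w ∈ L; and |w| ≥ p.
By the pumping lemma, w = xyz with |xy| ≤ p and y is nonempty.
The first p characters of w are 0's, so xy (and hence y) consists only of 0's. Write y = 0^k, 1 ≤ k ≤ p.
Since 1 ≤ k ≤ p, k divides p!; set t = 1 + p!/k. Then xy^t z has p + (p!/k)·k = p + p! copies of 0. Now the 0-count equals the 1-count, so i ≠ j fails. So xy^t z = 0^{p+p!} 1^{p+p!} ∉ L.
Contradiction. Therefore L is not regular.

0^{p+p!} 1^{p+p!}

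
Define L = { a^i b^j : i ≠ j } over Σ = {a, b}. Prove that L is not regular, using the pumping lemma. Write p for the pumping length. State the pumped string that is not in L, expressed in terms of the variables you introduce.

Assume L is regular; let p be its pumping constant.
Choose w = a^p b^{p+p!}. Since p ≠ p+p!, w ∈ L; and |w| ≥ p.
By the pumping lemma, w = xyz with |xy| ≤ p and y is nonempty.
Because |xy| ≤ p and w begins with p copies of a, we have y = a^k with 1 ≤ k ≤ p.
Since 1 ≤ k ≤ p, k divides p!; set t = 1 + p!/k. Then xy^t z has p + (p!/k)·k = p + p! copies of a. Now the a-count equals the b-count, so i ≠ j fails. So xy^t z = a^{p+p!} b^{p+p!} ∉ L.
Contradiction. Therefore L is not regular.

a^{p+p!} b^{p+p!}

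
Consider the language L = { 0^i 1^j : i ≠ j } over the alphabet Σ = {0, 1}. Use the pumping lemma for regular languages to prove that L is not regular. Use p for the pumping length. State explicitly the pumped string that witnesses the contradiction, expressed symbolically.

Assume L is regular. Let p be the pumping length given by the pumping lemma.
Choose w = 0^p 1^{p+p!}. Since p ≠ p+p!, w ∈ L; and |w| ≥ p.
By the pumping lemma, w = xyz with |xy| ≤ p and y is nonempty.
The first p characters of w are 0's, so xy (and hence y) consists only of 0's. Write y = 0^k, 1 ≤ k ≤ p.
Since 1 ≤ k ≤ p, k divides p!; set t = 1 + p!/k. Then xy^t z has p + (p!/k)·k = p + p! copies of 0. Now the 0-count equals the 1-count, so i ≠ j fails. So xy^t z = 0^{p+p!} 1^{p+p!} ∉ L.
This contradicts the pumping lemma, so L is not regular.

0^{p+p!} 1^{p+p!}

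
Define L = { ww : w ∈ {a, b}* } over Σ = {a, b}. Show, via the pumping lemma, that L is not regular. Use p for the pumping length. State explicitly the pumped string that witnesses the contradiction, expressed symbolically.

a^{p+k} b^p a^p b^p

Suppose for contradiction that L is regular, and let p be the pumping length.
Take w = a^p b^p a^p b^p = uu where u = a^pb^p; then w ∈ L and |w| = 4p ≥ p.
By the pumping lemma, w = xyz with |xy| ≤ p and |y| ≥ 1.
Since the first p symbols of w are all a's and |xy| ≤ p, y lies entirely in the leading a-block: y = a^k for some k with 1 ≤ k ≤ p.
Pump with i = 2: xy^2z = a^{p+k} b^p a^p b^p, of length 4p+k. Suppose this equals vv. The string starts with a and ends with b, so v does too; thus the boundary between the two copies of v is a b→a transition. There is exactly one such transition, at position 2p+k, so |v| = 2p+k and |vv| = 4p+2k ≠ 4p+k since k ≥ 1. So xy^2z ∉ L.
This is a contradiction; hence L is not regular.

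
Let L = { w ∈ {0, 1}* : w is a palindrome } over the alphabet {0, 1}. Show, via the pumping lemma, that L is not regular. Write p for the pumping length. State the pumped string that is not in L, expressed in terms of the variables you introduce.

Assume L is regular. Let p be the pumping length given by the pumping lemma.
Take w = 0^p 1 0^p, a palindrome of length 2p+1 ≥ p.
Write w = xyz as guaranteed by the lemma, with |xy| ≤ p and y is nonempty.
The first p characters of w are 0's, so xy (and hence y) consists only of 0's. Write y = 0^k, 1 ≤ k ≤ p.
Pump with i = 2: xy^2z = 0^{p+k} 1 0^p. Its reverse is 0^p 1 0^{p+k}, which differs from xy^2z since k ≥ 1. So xy^2z is not a palindrome and xy^2z ∉ L.
This contradicts the pumping lemma, so L is not regular.

0^{p+k} 1 0^p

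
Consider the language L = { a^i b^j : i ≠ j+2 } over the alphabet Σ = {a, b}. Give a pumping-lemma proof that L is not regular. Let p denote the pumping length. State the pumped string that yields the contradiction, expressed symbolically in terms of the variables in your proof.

Suppose for contradiction that L is regular, and let p be the pumping length.
Choose w = a^p b^{p+p!-2}. Since p ≠ (p+p!-2)+2 = p+p!, w ∈ L; and |w| ≥ p.
Write w = xyz as guaranteed by the lemma, with |xy| ≤ p and |y| ≥ 1.
The first p characters of w are a's, so xy (and hence y) consists only of a's. Write y = a^k, 1 ≤ k ≤ p.
Since 1 ≤ k ≤ p, k divides p!; set t = 1 + p!/k. Then xy^t z has p + (p!/k)·k = p + p! copies of a. Now the a-count is p+p! and (b-count)+2 = (p+p!-2)+2 = p+p!, so i ≠ j+2 fails. So xy^t z = a^{p+p!} b^{p+p!-2} ∉ L.
This is a contradiction; hence L is not regular.

a^{p+p!} b^{p+p!-2}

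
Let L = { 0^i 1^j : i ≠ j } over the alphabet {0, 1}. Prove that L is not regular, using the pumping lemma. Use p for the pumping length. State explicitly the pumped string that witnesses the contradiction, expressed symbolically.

Suppose for contradiction that L is regular, and let p be the pumping length.
Choose w = 0^p 1^{p+p!}. Since p ≠ p+p!, w ∈ L; and |w| ≥ p.
By the pumping lemma, w = xyz with |xy| ≤ p and y is nonempty.
Since the first p symbols of w are all 0's and |xy| ≤ p, y lies entirely in the leading 0-block: y = 0^k for some k with 1 ≤ k ≤ p.
Since 1 ≤ k ≤ p, k divides p!; set t = 1 + p!/k. Then xy^t z has p + (p!/k)·k = p + p! copies of 0. Now the 0-count equals the 1-count, so i ≠ j fails. So xy^t z = 0^{p+p!} 1^{p+p!} ∉ L.
This is a contradiction; hence L is not regular.

0^{p+p!} 1^{p+p!}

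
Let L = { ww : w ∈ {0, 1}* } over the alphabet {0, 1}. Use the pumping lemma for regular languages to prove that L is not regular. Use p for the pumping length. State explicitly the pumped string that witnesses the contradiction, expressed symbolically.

Toward a contradiction, assume L is regular with pumping length p.
Take w = 0^p 1^p 0^p 1^p = uu where u = 0^p1^p; then w ∈ L and |w| = 4p ≥ p.
The pumping lemma gives a decomposition w = xyz where |xy| ≤ p and |y| ≥ 1.
Since the first p symbols of w are all 0's and |xy| ≤ p, y lies entirely in the leading 0-block: y = 0^k for some k with 1 ≤ k ≤ p.
Pump with i = 2: xy^2z = 0^{p+k} 1^p 0^p 1^p, of length 4p+k. Suppose this equals vv. The string starts with 0 and ends with 1, so v does too; thus the boundary between the two copies of v is a 1→0 transition. There is exactly one such transition, at position 2p+k, so |v| = 2p+k and |vv| = 4p+2k ≠ 4p+k since k ≥ 1. So xy^2z ∉ L.
This is a contradiction; hence L is not regular.

0^{p+k} 1^p 0^p 1^p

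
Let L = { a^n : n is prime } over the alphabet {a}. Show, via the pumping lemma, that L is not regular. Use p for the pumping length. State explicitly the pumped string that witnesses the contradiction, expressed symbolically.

Suppose for contradiction that L is regular, and let p be the pumping length.
Let q be a prime with q ≥ p+2 (infinitely many primes exist), and take w = a^q ∈ L with |w| = q ≥ p.
By the pumping lemma, w = xyz with |xy| ≤ p and |y| ≥ 1.
Then y = a^k for some k with 1 ≤ k ≤ p.
Since 1 ≤ k ≤ p, |xz| = q-k. Pump with i = q+1: |xy^{q+1}z| = (q-k)+(q+1)k = q+qk = q(1+k), which is composite (both factors ≥ 2). So xy^{q+1}z = a^{q(1+k)} ∉ L.
This is a contradiction; hence L is not regular.

a^{q(1+k)}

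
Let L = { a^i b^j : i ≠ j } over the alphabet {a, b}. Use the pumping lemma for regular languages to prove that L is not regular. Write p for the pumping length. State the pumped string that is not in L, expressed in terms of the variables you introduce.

Assume L is regular; let p be its pumping constant.
Choose w = a^p b^{p+p!}. Since p ≠ p+p!, w ∈ L; and |w| ≥ p.
Write w = xyz as guaranteed by the lemma, with |xy| ≤ p and |y| > 0.
The first p characters of w are a's, so xy (and hence y) consists only of a's. Write y = a^k, 1 ≤ k ≤ p.
Since 1 ≤ k ≤ p, k divides p!; set t = 1 + p!/k. Then xy^t z has p + (p!/k)·k = p + p! copies of a. Now the a-count equals the b-count, so i ≠ j fails. So xy^t z = a^{p+p!} b^{p+p!} ∉ L.
Contradiction. Therefore L is not regular.

a^{p+p!} b^{p+p!}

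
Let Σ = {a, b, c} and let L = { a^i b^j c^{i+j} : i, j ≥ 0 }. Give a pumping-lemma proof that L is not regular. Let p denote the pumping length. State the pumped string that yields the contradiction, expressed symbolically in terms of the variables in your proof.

a^{p+k} b^p c^{2p}

Assume L is regular. Let p be the pumping length given by the pumping lemma.
Take w = a^p b^p c^{2p} ∈ L (with i=j=p, i+j=2p), |w| = 4p ≥ p.
By the pumping lemma, w = xyz with |xy| ≤ p and y is nonempty.
Because |xy| ≤ p and w begins with p copies of a, we have y = a^k with 1 ≤ k ≤ p.
Consider xy^2z = a^{p+k} b^p c^{2p}. Now the a- and b-counts sum to 2p+k, but the c-count is 2p ≠ 2p+k. So xy^2z ∉ L.
This is a contradiction; hence L is not regular.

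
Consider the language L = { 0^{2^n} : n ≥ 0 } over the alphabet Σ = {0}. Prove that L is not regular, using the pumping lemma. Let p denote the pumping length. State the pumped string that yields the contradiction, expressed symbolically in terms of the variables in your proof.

0^{2^p+k}

Toward a contradiction, assume L is regular with pumping length p.
Take w = 0^{2^p} ∈ L with |w| = 2^p ≥ p.
Write w = xyz as guaranteed by the lemma, with |xy| ≤ p and |y| ≥ 1.
Then y = 0^k for some k with 1 ≤ k ≤ p.
Pump with i = 2: xy^2z = 0^{2^p+k}. Since 1 ≤ k ≤ p < 2^p, we have 2^p < 2^p+k < 2^{p+1}, so 2^p+k is not a power of 2. So xy^2z ∉ L.
This contradicts the pumping lemma, so L is not regular.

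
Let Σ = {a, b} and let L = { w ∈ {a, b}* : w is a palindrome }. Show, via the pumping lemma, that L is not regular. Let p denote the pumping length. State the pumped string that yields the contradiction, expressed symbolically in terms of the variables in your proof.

Assume L is regular; let p be its pumping constant.
Take w = a^p b a^p, a palindrome of length 2p+1 ≥ p.
By the pumping lemma, w = xyz with |xy| ≤ p and |y| > 0.
The first p characters of w are a's, so xy (and hence y) consists only of a's. Write y = a^k, 1 ≤ k ≤ p.
Pump with i = 2: xy^2z = a^{p+k} b a^p. Its reverse is a^p b a^{p+k}, which differs from xy^2z since k ≥ 1. So xy^2z is not a palindrome and xy^2z ∉ L.
This is a contradiction; hence L is not regular.

a^{p+k} b a^p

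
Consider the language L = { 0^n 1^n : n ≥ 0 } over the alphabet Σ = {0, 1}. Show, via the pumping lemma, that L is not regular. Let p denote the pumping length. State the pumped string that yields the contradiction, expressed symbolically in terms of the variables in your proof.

Assume L is regular. Let p be the pumping length given by the pumping lemma.
Let w = 0^p 1^p ∈ L; note |w| = 2p ≥ p.
The pumping lemma gives a decomposition w = xyz where |xy| ≤ p and |y| > 0.
The first p characters of w are 0's, so xy (and hence y) consists only of 0's. Write y = 0^k, 1 ≤ k ≤ p.
Pump with i = 2: xy^2z = 0^{p+k} 1^p. For this to lie in L we would need p = p+k, which forces k = 0. But k ≥ 1, so xy^2z ∉ L.
Contradiction. Therefore L is not regular.

0^{p+k} 1^p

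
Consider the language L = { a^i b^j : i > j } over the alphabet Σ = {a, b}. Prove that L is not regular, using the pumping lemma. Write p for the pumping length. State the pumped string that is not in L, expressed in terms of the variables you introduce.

Assume L is regular. Let p be the pumping length given by the pumping lemma.
Choose w = a^{p+1} b^p ∈ L, with |w| = 2p+1 ≥ p.
The pumping lemma gives a decomposition w = xyz where |xy| ≤ p and y is nonempty.
The first p characters of w are a's, so xy (and hence y) consists only of a's. Write y = a^k, 1 ≤ k ≤ p.
Consider xy^0z = xz = a^{p+1-k} b^p. Since k ≥ 1, the a-count p+1-k is at most p, so i > j fails; thus xz ∉ L.
This is a contradiction; hence L is not regular.

a^{p+1-k} b^p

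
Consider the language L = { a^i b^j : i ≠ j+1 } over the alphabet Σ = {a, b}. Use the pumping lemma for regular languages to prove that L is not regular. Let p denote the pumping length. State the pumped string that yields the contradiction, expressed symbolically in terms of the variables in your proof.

a^{p+p!} b^{p+p!-1}

Suppose for contradiction that L is regular, and let p be the pumping length.
Choose w = a^p b^{p+p!-1}. Since p ≠ (p+p!-1)+1 = p+p!, w ∈ L; and |w| ≥ p.
The pumping lemma gives a decomposition w = xyz where |xy| ≤ p and y is nonempty.
The first p characters of w are a's, so xy (and hence y) consists only of a's. Write y = a^k, 1 ≤ k ≤ p.
Since 1 ≤ k ≤ p, k divides p!; set t = 1 + p!/k. Then xy^t z has p + (p!/k)·k = p + p! copies of a. Now the a-count is p+p! and (b-count)+1 = (p+p!-1)+1 = p+p!, so i ≠ j+1 fails. So xy^t z = a^{p+p!} b^{p+p!-1} ∉ L.
Contradiction. Therefore L is not regular.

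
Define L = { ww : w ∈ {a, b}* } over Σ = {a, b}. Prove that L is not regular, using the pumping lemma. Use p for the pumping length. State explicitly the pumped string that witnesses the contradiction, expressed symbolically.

a^{p+k} b^p a^p b^p

Toward a contradiction, assume L is regular with pumping length p.
Take w = a^p b^p a^p b^p = uu where u = a^pb^p; then w ∈ L and |w| = 4p ≥ p.
By the pumping lemma, w = xyz with |xy| ≤ p and y is nonempty.
Because |xy| ≤ p and w begins with p copies of a, we have y = a^k with 1 ≤ k ≤ p.
Pump with i = 2: xy^2z = a^{p+k} b^p a^p b^p, of length 4p+k. Suppose this equals vv. The string starts with a and ends with b, so v does too; thus the boundary between the two copies of v is a b→a transition. There is exactly one such transition, at position 2p+k, so |v| = 2p+k and |vv| = 4p+2k ≠ 4p+k since k ≥ 1. So xy^2z ∉ L.
This contradicts the pumping lemma, so L is not regular.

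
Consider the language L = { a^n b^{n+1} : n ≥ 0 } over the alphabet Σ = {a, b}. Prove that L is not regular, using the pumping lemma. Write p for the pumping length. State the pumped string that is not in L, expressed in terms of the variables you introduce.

Suppose for contradiction that L is regular, and let p be the pumping length.
Choose w = a^p b^{p+1}, which is in L with |w| = 2p+1 ≥ p.
The pumping lemma gives a decomposition w = xyz where |xy| ≤ p and |y| ≥ 1.
Because |xy| ≤ p and w begins with p copies of a, we have y = a^k with 1 ≤ k ≤ p.
Pump with i = 2: xy^2z = a^{p+k} b^{p+1}. For this to lie in L we would need p+1 = (p+k)+1, which forces k = 0. But k ≥ 1, so xy^2z ∉ L.
This contradicts the pumping lemma, so L is not regular.

a^{p+k} b^{p+1}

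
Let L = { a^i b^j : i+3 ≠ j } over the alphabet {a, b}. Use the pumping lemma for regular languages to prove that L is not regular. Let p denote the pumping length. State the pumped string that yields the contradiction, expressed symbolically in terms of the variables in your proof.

Suppose for contradiction that L is regular, and let p be the pumping length.
Choose w = a^p b^{p+p!+3}. Since p ≠ (p+p!+3)-3 = p+p!, w ∈ L; and |w| ≥ p.
The pumping lemma gives a decomposition w = xyz where |xy| ≤ p and |y| > 0.
The first p characters of w are a's, so xy (and hence y) consists only of a's. Write y = a^k, 1 ≤ k ≤ p.
Since 1 ≤ k ≤ p, k divides p!; set t = 1 + p!/k. Then xy^t z has p + (p!/k)·k = p + p! copies of a. Now the a-count is p+p! and (b-count)-3 = (p+p!+3)-3 = p+p!, so i+3 ≠ j fails. So xy^t z = a^{p+p!} b^{p+p!+3} ∉ L.
This is a contradiction; hence L is not regular.

a^{p+p!} b^{p+p!+3}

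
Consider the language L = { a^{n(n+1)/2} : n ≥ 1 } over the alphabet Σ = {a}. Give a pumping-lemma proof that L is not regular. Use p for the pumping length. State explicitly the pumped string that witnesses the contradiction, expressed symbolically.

Toward a contradiction, assume L is regular with pumping length p.
Take w = a^{p(p+1)/2} ∈ L with |w| = p(p+1)/2 ≥ p.
Write w = xyz as guaranteed by the lemma, with |xy| ≤ p and |y| > 0.
Then y = a^k for some k with 1 ≤ k ≤ p.
Pump with i = 2: xy^2z = a^{p(p+1)/2+k}. Since 1 ≤ k ≤ p, p(p+1)/2 < p(p+1)/2+k ≤ p(p+1)/2+p < (p+1)(p+2)/2, so p(p+1)/2+k is strictly between consecutive triangular numbers. So xy^2z ∉ L.
This contradicts the pumping lemma, so L is not regular.

a^{p(p+1)/2+k}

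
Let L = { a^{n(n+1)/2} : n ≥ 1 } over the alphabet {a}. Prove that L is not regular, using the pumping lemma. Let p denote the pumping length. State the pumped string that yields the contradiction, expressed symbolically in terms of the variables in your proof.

a^{p(p+1)/2+k}

Toward a contradiction, assume L is regular with pumping length p.
Take w = a^{p(p+1)/2} ∈ L with |w| = p(p+1)/2 ≥ p.
The pumping lemma gives a decomposition w = xyz where |xy| ≤ p and |y| ≥ 1.
Then y = a^k for some k with 1 ≤ k ≤ p.
Pump with i = 2: xy^2z = a^{p(p+1)/2+k}. Since 1 ≤ k ≤ p, p(p+1)/2 < p(p+1)/2+k ≤ p(p+1)/2+p < (p+1)(p+2)/2, so p(p+1)/2+k is strictly between consecutive triangular numbers. So xy^2z ∉ L.
This contradicts the pumping lemma, so L is not regular.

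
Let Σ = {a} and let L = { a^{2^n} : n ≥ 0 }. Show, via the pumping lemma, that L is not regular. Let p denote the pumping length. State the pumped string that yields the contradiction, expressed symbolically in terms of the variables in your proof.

a^{2^p+k}

Toward a contradiction, assume L is regular with pumping length p.
Take w = a^{2^p} ∈ L with |w| = 2^p ≥ p.
By the pumping lemma, w = xyz with |xy| ≤ p and y is nonempty.
Then y = a^k for some k with 1 ≤ k ≤ p.
Pump with i = 2: xy^2z = a^{2^p+k}. Since 1 ≤ k ≤ p < 2^p, we have 2^p < 2^p+k < 2^{p+1}, so 2^p+k is not a power of 2. So xy^2z ∉ L.
This contradicts the pumping lemma, so L is not regular.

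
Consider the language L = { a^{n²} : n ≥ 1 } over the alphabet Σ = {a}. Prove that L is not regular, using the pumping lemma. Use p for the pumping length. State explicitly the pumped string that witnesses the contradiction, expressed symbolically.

Suppose for contradiction that L is regular, and let p be the pumping length.
Take w = a^{p²} ∈ L with |w| = p² ≥ p.
The pumping lemma gives a decomposition w = xyz where |xy| ≤ p and |y| > 0.
Then y = a^k for some k with 1 ≤ k ≤ p.
Pump with i = 2: xy^2z = a^{p²+k}. Since 1 ≤ k ≤ p, p² < p²+k ≤ p²+p < (p+1)², so p²+k lies strictly between consecutive squares and is not a perfect square. So xy^2z ∉ L.
This contradicts the pumping lemma, so L is not regular.

a^{p²+k}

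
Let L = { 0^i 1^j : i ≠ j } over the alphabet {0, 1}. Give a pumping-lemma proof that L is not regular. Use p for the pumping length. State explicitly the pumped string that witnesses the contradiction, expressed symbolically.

0^{p+p!} 1^{p+p!}

Assume L is regular; let p be its pumping constant.
Choose w = 0^p 1^{p+p!}. Since p ≠ p+p!, w ∈ L; and |w| ≥ p.
Write w = xyz as guaranteed by the lemma, with |xy| ≤ p and |y| ≥ 1.
The first p characters of w are 0's, so xy (and hence y) consists only of 0's. Write y = 0^k, 1 ≤ k ≤ p.
Since 1 ≤ k ≤ p, k divides p!; set t = 1 + p!/k. Then xy^t z has p + (p!/k)·k = p + p! copies of 0. Now the 0-count equals the 1-count, so i ≠ j fails. So xy^t z = 0^{p+p!} 1^{p+p!} ∉ L.
Contradiction. Therefore L is not regular.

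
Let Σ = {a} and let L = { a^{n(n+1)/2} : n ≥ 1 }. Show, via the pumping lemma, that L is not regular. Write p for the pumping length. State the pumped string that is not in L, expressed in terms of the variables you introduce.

a^{p(p+1)/2+k}

Suppose for contradiction that L is regular, and let p be the pumping length.
Take w = a^{p(p+1)/2} ∈ L with |w| = p(p+1)/2 ≥ p.
Write w = xyz as guaranteed by the lemma, with |xy| ≤ p and y is nonempty.
Then y = a^k for some k with 1 ≤ k ≤ p.
Pump with i = 2: xy^2z = a^{p(p+1)/2+k}. Since 1 ≤ k ≤ p, p(p+1)/2 < p(p+1)/2+k ≤ p(p+1)/2+p < (p+1)(p+2)/2, so p(p+1)/2+k is strictly between consecutive triangular numbers. So xy^2z ∉ L.
Contradiction. Therefore L is not regular.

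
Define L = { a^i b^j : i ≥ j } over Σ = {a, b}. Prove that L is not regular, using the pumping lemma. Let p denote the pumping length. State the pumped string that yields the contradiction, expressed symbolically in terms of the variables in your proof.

a^{p-k} b^p

Toward a contradiction, assume L is regular with pumping length p.
Choose w = a^p b^p ∈ L, with |w| = 2p ≥ p.
Write w = xyz as guaranteed by the lemma, with |xy| ≤ p and |y| ≥ 1.
Because |xy| ≤ p and w begins with p copies of a, we have y = a^k with 1 ≤ k ≤ p.
Consider xy^0z = xz = a^{p-k} b^p. Since k ≥ 1, the a-count p-k is less than p, so i ≥ j fails; thus xz ∉ L.
Contradiction. Therefore L is not regular.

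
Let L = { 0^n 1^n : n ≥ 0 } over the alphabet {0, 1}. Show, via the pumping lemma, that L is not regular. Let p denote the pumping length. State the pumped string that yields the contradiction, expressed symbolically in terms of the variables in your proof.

Suppose for contradiction that L is regular, and let p be the pumping length.
Let w = 0^p 1^p ∈ L; note |w| = 2p ≥ p.
Write w = xyz as guaranteed by the lemma, with |xy| ≤ p and |y| > 0.
Because |xy| ≤ p and w begins with p copies of 0, we have y = 0^k with 1 ≤ k ≤ p.
Pump with i = 2: xy^2z = 0^{p+k} 1^p. For this to lie in L we would need p = p+k, which forces k = 0. But k ≥ 1, so xy^2z ∉ L.
This contradicts the pumping lemma, so L is not regular.

0^{p+k} 1^p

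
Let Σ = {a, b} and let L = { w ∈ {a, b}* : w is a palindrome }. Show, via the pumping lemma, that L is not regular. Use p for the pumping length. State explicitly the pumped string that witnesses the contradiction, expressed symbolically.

Assume L is regular; let p be its pumping constant.
Take w = a^p b a^p, a palindrome of length 2p+1 ≥ p.
By the pumping lemma, w = xyz with |xy| ≤ p and |y| ≥ 1.
Since the first p symbols of w are all a's and |xy| ≤ p, y lies entirely in the leading a-block: y = a^k for some k with 1 ≤ k ≤ p.
Pump with i = 2: xy^2z = a^{p+k} b a^p. Its reverse is a^p b a^{p+k}, which differs from xy^2z since k ≥ 1. So xy^2z is not a palindrome and xy^2z ∉ L.
Contradiction. Therefore L is not regular.

a^{p+k} b a^p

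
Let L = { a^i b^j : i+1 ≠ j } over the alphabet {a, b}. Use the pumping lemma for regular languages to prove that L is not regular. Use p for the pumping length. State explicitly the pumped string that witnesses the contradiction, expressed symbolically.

a^{p+p!} b^{p+p!+1}

Assume L is regular; let p be its pumping constant.
Choose w = a^p b^{p+p!+1}. Since p ≠ (p+p!+1)-1 = p+p!, w ∈ L; and |w| ≥ p.
Write w = xyz as guaranteed by the lemma, with |xy| ≤ p and y is nonempty.
Since the first p symbols of w are all a's and |xy| ≤ p, y lies entirely in the leading a-block: y = a^k for some k with 1 ≤ k ≤ p.
Since 1 ≤ k ≤ p, k divides p!; set t = 1 + p!/k. Then xy^t z has p + (p!/k)·k = p + p! copies of a. Now the a-count is p+p! and (b-count)-1 = (p+p!+1)-1 = p+p!, so i+1 ≠ j fails. So xy^t z = a^{p+p!} b^{p+p!+1} ∉ L.
This contradicts the pumping lemma, so L is not regular.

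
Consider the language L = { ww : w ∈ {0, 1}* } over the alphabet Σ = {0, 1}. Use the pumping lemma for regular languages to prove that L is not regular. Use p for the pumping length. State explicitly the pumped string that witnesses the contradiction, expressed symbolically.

Assume L is regular; let p be its pumping constant.
Take w = 0^p 1^p 0^p 1^p = uu where u = 0^p1^p; then w ∈ L and |w| = 4p ≥ p.
By the pumping lemma, w = xyz with |xy| ≤ p and |y| > 0.
Since the first p symbols of w are all 0's and |xy| ≤ p, y lies entirely in the leading 0-block: y = 0^k for some k with 1 ≤ k ≤ p.
Pump with i = 2: xy^2z = 0^{p+k} 1^p 0^p 1^p, of length 4p+k. Suppose this equals vv. The string starts with 0 and ends with 1, so v does too; thus the boundary between the two copies of v is a 1→0 transition. There is exactly one such transition, at position 2p+k, so |v| = 2p+k and |vv| = 4p+2k ≠ 4p+k since k ≥ 1. So xy^2z ∉ L.
This is a contradiction; hence L is not regular.

0^{p+k} 1^p 0^p 1^p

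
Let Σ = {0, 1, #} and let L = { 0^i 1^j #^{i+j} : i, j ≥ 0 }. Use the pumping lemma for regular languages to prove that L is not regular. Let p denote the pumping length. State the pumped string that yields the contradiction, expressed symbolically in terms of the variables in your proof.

0^{p+k} 1^p #^{2p}

Toward a contradiction, assume L is regular with pumping length p.
Take w = 0^p 1^p #^{2p} ∈ L (with i=j=p, i+j=2p), |w| = 4p ≥ p.
By the pumping lemma, w = xyz with |xy| ≤ p and y is nonempty.
Because |xy| ≤ p and w begins with p copies of 0, we have y = 0^k with 1 ≤ k ≤ p.
Consider xy^2z = 0^{p+k} 1^p #^{2p}. Now the 0- and 1-counts sum to 2p+k, but the #-count is 2p ≠ 2p+k. So xy^2z ∉ L.
This is a contradiction; hence L is not regular.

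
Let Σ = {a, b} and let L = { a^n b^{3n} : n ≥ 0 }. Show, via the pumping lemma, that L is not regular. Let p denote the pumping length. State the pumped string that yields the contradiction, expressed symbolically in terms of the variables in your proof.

a^{p+k} b^{3p}

Assume L is regular. Let p be the pumping length given by the pumping lemma.
Take w = a^p b^{3p}. Then w ∈ L and |w| = 4p ≥ p.
The pumping lemma gives a decomposition w = xyz where |xy| ≤ p and |y| ≥ 1.
Because |xy| ≤ p and w begins with p copies of a, we have y = a^k with 1 ≤ k ≤ p.
Pump with i = 2: xy^2z = a^{p+k} b^{3p}. For this to lie in L we would need 3p = 3(p+k), which forces k = 0. But k ≥ 1, so xy^2z ∉ L.
Contradiction. Therefore L is not regular.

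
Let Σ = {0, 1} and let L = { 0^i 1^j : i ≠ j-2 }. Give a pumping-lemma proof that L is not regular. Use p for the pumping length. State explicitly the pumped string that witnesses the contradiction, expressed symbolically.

0^{p+p!} 1^{p+p!+2}

Assume L is regular; let p be its pumping constant.
Choose w = 0^p 1^{p+p!+2}. Since p ≠ (p+p!+2)-2 = p+p!, w ∈ L; and |w| ≥ p.
The pumping lemma gives a decomposition w = xyz where |xy| ≤ p and |y| > 0.
Since the first p symbols of w are all 0's and |xy| ≤ p, y lies entirely in the leading 0-block: y = 0^k for some k with 1 ≤ k ≤ p.
Since 1 ≤ k ≤ p, k divides p!; set t = 1 + p!/k. Then xy^t z has p + (p!/k)·k = p + p! copies of 0. Now the 0-count is p+p! and (1-count)-2 = (p+p!+2)-2 = p+p!, so i ≠ j-2 fails. So xy^t z = 0^{p+p!} 1^{p+p!+2} ∉ L.
Contradiction. Therefore L is not regular.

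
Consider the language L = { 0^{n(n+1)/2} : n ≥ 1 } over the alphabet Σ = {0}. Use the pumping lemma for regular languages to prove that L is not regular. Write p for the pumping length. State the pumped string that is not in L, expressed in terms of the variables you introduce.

Suppose for contradiction that L is regular, and let p be the pumping length.
Take w = 0^{p(p+1)/2} ∈ L with |w| = p(p+1)/2 ≥ p.
Write w = xyz as guaranteed by the lemma, with |xy| ≤ p and |y| > 0.
Then y = 0^k for some k with 1 ≤ k ≤ p.
Pump with i = 2: xy^2z = 0^{p(p+1)/2+k}. Since 1 ≤ k ≤ p, p(p+1)/2 < p(p+1)/2+k ≤ p(p+1)/2+p < (p+1)(p+2)/2, so p(p+1)/2+k is strictly between consecutive triangular numbers. So xy^2z ∉ L.
Contradiction. Therefore L is not regular.

0^{p(p+1)/2+k}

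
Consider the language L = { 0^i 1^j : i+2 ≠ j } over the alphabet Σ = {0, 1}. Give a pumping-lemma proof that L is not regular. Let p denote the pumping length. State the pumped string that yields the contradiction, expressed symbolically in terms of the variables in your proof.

0^{p+p!} 1^{p+p!+2}

Suppose for contradiction that L is regular, and let p be the pumping length.
Choose w = 0^p 1^{p+p!+2}. Since p ≠ (p+p!+2)-2 = p+p!, w ∈ L; and |w| ≥ p.
Write w = xyz as guaranteed by the lemma, with |xy| ≤ p and |y| ≥ 1.
Because |xy| ≤ p and w begins with p copies of 0, we have y = 0^k with 1 ≤ k ≤ p.
Since 1 ≤ k ≤ p, k divides p!; set t = 1 + p!/k. Then xy^t z has p + (p!/k)·k = p + p! copies of 0. Now the 0-count is p+p! and (1-count)-2 = (p+p!+2)-2 = p+p!, so i+2 ≠ j fails. So xy^t z = 0^{p+p!} 1^{p+p!+2} ∉ L.
This contradicts the pumping lemma, so L is not regular.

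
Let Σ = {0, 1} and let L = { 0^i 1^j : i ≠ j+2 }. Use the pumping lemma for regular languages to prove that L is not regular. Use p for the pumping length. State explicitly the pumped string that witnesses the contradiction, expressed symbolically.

Suppose for contradiction that L is regular, and let p be the pumping length.
Choose w = 0^p 1^{p+p!-2}. Since p ≠ (p+p!-2)+2 = p+p!, w ∈ L; and |w| ≥ p.
The pumping lemma gives a decomposition w = xyz where |xy| ≤ p and |y| > 0.
Since the first p symbols of w are all 0's and |xy| ≤ p, y lies entirely in the leading 0-block: y = 0^k for some k with 1 ≤ k ≤ p.
Since 1 ≤ k ≤ p, k divides p!; set t = 1 + p!/k. Then xy^t z has p + (p!/k)·k = p + p! copies of 0. Now the 0-count is p+p! and (1-count)+2 = (p+p!-2)+2 = p+p!, so i ≠ j+2 fails. So xy^t z = 0^{p+p!} 1^{p+p!-2} ∉ L.
This is a contradiction; hence L is not regular.

0^{p+p!} 1^{p+p!-2}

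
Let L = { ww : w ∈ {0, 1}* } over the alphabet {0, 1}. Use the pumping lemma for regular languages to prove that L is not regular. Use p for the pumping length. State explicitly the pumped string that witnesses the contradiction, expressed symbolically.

0^{p+k} 1^p 0^p 1^p

Assume L is regular. Let p be the pumping length given by the pumping lemma.
Take w = 0^p 1^p 0^p 1^p = uu where u = 0^p1^p; then w ∈ L and |w| = 4p ≥ p.
By the pumping lemma, w = xyz with |xy| ≤ p and y is nonempty.
The first p characters of w are 0's, so xy (and hence y) consists only of 0's. Write y = 0^k, 1 ≤ k ≤ p.
Pump with i = 2: xy^2z = 0^{p+k} 1^p 0^p 1^p, of length 4p+k. Suppose this equals vv. The string starts with 0 and ends with 1, so v does too; thus the boundary between the two copies of v is a 1→0 transition. There is exactly one such transition, at position 2p+k, so |v| = 2p+k and |vv| = 4p+2k ≠ 4p+k since k ≥ 1. So xy^2z ∉ L.
This is a contradiction; hence L is not regular.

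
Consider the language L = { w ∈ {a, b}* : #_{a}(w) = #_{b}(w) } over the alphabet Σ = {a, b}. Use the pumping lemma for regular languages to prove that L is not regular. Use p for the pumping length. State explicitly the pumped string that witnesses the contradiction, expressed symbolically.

a^{p+k} b^p

Assume L is regular. Let p be the pumping length given by the pumping lemma.
Choose w = a^p b^p ∈ L with |w| = 2p ≥ p.
By the pumping lemma, w = xyz with |xy| ≤ p and |y| > 0.
Since the first p symbols of w are all a's and |xy| ≤ p, y lies entirely in the leading a-block: y = a^k for some k with 1 ≤ k ≤ p.
Pump with i = 2: xy^2z = a^{p+k} b^p has p+k occurrences of a but only p of b. Since k ≥ 1 the counts differ, so xy^2z ∉ L.
This contradicts the pumping lemma, so L is not regular.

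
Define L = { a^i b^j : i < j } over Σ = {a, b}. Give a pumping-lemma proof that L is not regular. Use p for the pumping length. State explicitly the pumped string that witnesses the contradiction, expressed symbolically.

Toward a contradiction, assume L is regular with pumping length p.
Choose w = a^p b^{p+1} ∈ L, with |w| = 2p+1 ≥ p.
By the pumping lemma, w = xyz with |xy| ≤ p and y is nonempty.
The first p characters of w are a's, so xy (and hence y) consists only of a's. Write y = a^k, 1 ≤ k ≤ p.
Consider xy^2z = a^{p+k} b^{p+1}. Since k ≥ 1, the a-count p+k is at least p+1, so i < j fails; thus xy^2z ∉ L.
Contradiction. Therefore L is not regular.

a^{p+k} b^{p+1}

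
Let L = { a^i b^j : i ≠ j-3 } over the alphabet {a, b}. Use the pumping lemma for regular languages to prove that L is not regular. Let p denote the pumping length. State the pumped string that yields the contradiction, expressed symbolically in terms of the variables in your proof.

a^{p+p!} b^{p+p!+3}

Assume L is regular; let p be its pumping constant.
Choose w = a^p b^{p+p!+3}. Since p ≠ (p+p!+3)-3 = p+p!, w ∈ L; and |w| ≥ p.
Write w = xyz as guaranteed by the lemma, with |xy| ≤ p and y is nonempty.
Since the first p symbols of w are all a's and |xy| ≤ p, y lies entirely in the leading a-block: y = a^k for some k with 1 ≤ k ≤ p.
Since 1 ≤ k ≤ p, k divides p!; set t = 1 + p!/k. Then xy^t z has p + (p!/k)·k = p + p! copies of a. Now the a-count is p+p! and (b-count)-3 = (p+p!+3)-3 = p+p!, so i ≠ j-3 fails. So xy^t z = a^{p+p!} b^{p+p!+3} ∉ L.
Contradiction. Therefore L is not regular.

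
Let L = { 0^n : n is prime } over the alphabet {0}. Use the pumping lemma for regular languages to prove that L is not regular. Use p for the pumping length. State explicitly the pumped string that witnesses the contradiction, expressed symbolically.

Toward a contradiction, assume L is regular with pumping length p.
Let q be a prime with q ≥ p+2 (infinitely many primes exist), and take w = 0^q ∈ L with |w| = q ≥ p.
By the pumping lemma, w = xyz with |xy| ≤ p and |y| ≥ 1.
Then y = 0^k for some k with 1 ≤ k ≤ p.
Since 1 ≤ k ≤ p, |xz| = q-k. Pump with i = q+1: |xy^{q+1}z| = (q-k)+(q+1)k = q+qk = q(1+k), which is composite (both factors ≥ 2). So xy^{q+1}z = 0^{q(1+k)} ∉ L.
Contradiction. Therefore L is not regular.

0^{q(1+k)}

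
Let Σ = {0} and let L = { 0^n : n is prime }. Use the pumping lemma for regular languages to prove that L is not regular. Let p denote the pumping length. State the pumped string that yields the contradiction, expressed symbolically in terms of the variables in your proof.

Assume L is regular. Let p be the pumping length given by the pumping lemma.
Let q be a prime with q ≥ p+2 (infinitely many primes exist), and take w = 0^q ∈ L with |w| = q ≥ p.
By the pumping lemma, w = xyz with |xy| ≤ p and |y| > 0.
Then y = 0^k for some k with 1 ≤ k ≤ p.
Since 1 ≤ k ≤ p, |xz| = q-k. Pump with i = q+1: |xy^{q+1}z| = (q-k)+(q+1)k = q+qk = q(1+k), which is composite (both factors ≥ 2). So xy^{q+1}z = 0^{q(1+k)} ∉ L.
Contradiction. Therefore L is not regular.

0^{q(1+k)}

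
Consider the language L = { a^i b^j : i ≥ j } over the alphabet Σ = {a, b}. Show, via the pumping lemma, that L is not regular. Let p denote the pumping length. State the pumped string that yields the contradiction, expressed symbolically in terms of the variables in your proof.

Assume L is regular. Let p be the pumping length given by the pumping lemma.
Choose w = a^p b^p ∈ L, with |w| = 2p ≥ p.
Write w = xyz as guaranteed by the lemma, with |xy| ≤ p and y is nonempty.
The first p characters of w are a's, so xy (and hence y) consists only of a's. Write y = a^k, 1 ≤ k ≤ p.
Consider xy^0z = xz = a^{p-k} b^p. Since k ≥ 1, the a-count p-k is less than p, so i ≥ j fails; thus xz ∉ L.
This contradicts the pumping lemma, so L is not regular.

a^{p-k} b^p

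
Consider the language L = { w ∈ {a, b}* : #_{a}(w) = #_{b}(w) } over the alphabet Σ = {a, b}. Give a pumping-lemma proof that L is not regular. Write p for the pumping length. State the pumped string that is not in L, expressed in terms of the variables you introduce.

Suppose for contradiction that L is regular, and let p be the pumping length.
Choose w = a^p b^p ∈ L with |w| = 2p ≥ p.
By the pumping lemma, w = xyz with |xy| ≤ p and |y| > 0.
Because |xy| ≤ p and w begins with p copies of a, we have y = a^k with 1 ≤ k ≤ p.
Pump with i = 2: xy^2z = a^{p+k} b^p has p+k occurrences of a but only p of b. Since k ≥ 1 the counts differ, so xy^2z ∉ L.
This contradicts the pumping lemma, so L is not regular.

a^{p+k} b^p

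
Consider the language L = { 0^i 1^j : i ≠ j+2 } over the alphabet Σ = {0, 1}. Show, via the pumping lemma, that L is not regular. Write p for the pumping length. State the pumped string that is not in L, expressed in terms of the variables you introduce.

0^{p+p!} 1^{p+p!-2}

Suppose for contradiction that L is regular, and let p be the pumping length.
Choose w = 0^p 1^{p+p!-2}. Since p ≠ (p+p!-2)+2 = p+p!, w ∈ L; and |w| ≥ p.
By the pumping lemma, w = xyz with |xy| ≤ p and y is nonempty.
The first p characters of w are 0's, so xy (and hence y) consists only of 0's. Write y = 0^k, 1 ≤ k ≤ p.
Since 1 ≤ k ≤ p, k divides p!; set t = 1 + p!/k. Then xy^t z has p + (p!/k)·k = p + p! copies of 0. Now the 0-count is p+p! and (1-count)+2 = (p+p!-2)+2 = p+p!, so i ≠ j+2 fails. So xy^t z = 0^{p+p!} 1^{p+p!-2} ∉ L.
Contradiction. Therefore L is not regular.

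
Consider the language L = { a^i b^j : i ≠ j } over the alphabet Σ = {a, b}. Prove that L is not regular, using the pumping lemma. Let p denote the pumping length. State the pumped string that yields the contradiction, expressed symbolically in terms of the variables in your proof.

Assume L is regular; let p be its pumping constant.
Choose w = a^p b^{p+p!}. Since p ≠ p+p!, w ∈ L; and |w| ≥ p.
The pumping lemma gives a decomposition w = xyz where |xy| ≤ p and |y| ≥ 1.
The first p characters of w are a's, so xy (and hence y) consists only of a's. Write y = a^k, 1 ≤ k ≤ p.
Since 1 ≤ k ≤ p, k divides p!; set t = 1 + p!/k. Then xy^t z has p + (p!/k)·k = p + p! copies of a. Now the a-count equals the b-count, so i ≠ j fails. So xy^t z = a^{p+p!} b^{p+p!} ∉ L.
This contradicts the pumping lemma, so L is not regular.

a^{p+p!} b^{p+p!}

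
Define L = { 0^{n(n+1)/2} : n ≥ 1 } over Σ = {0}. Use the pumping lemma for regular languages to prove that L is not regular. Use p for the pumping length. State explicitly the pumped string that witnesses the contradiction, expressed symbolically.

Assume L is regular; let p be its pumping constant.
Take w = 0^{p(p+1)/2} ∈ L with |w| = p(p+1)/2 ≥ p.
By the pumping lemma, w = xyz with |xy| ≤ p and |y| ≥ 1.
Then y = 0^k for some k with 1 ≤ k ≤ p.
Pump with i = 2: xy^2z = 0^{p(p+1)/2+k}. Since 1 ≤ k ≤ p, p(p+1)/2 < p(p+1)/2+k ≤ p(p+1)/2+p < (p+1)(p+2)/2, so p(p+1)/2+k is strictly between consecutive triangular numbers. So xy^2z ∉ L.
This is a contradiction; hence L is not regular.

0^{p(p+1)/2+k}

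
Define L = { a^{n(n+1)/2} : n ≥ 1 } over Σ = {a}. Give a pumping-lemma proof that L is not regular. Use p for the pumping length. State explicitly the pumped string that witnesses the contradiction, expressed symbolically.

a^{p(p+1)/2+k}

Assume L is regular; let p be its pumping constant.
Take w = a^{p(p+1)/2} ∈ L with |w| = p(p+1)/2 ≥ p.
The pumping lemma gives a decomposition w = xyz where |xy| ≤ p and |y| > 0.
Then y = a^k for some k with 1 ≤ k ≤ p.
Pump with i = 2: xy^2z = a^{p(p+1)/2+k}. Since 1 ≤ k ≤ p, p(p+1)/2 < p(p+1)/2+k ≤ p(p+1)/2+p < (p+1)(p+2)/2, so p(p+1)/2+k is strictly between consecutive triangular numbers. So xy^2z ∉ L.
This is a contradiction; hence L is not regular.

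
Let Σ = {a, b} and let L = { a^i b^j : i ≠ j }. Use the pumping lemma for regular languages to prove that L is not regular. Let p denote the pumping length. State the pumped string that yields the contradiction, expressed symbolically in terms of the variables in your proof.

Toward a contradiction, assume L is regular with pumping length p.
Choose w = a^p b^{p+p!}. Since p ≠ p+p!, w ∈ L; and |w| ≥ p.
The pumping lemma gives a decomposition w = xyz where |xy| ≤ p and |y| ≥ 1.
Because |xy| ≤ p and w begins with p copies of a, we have y = a^k with 1 ≤ k ≤ p.
Since 1 ≤ k ≤ p, k divides p!; set t = 1 + p!/k. Then xy^t z has p + (p!/k)·k = p + p! copies of a. Now the a-count equals the b-count, so i ≠ j fails. So xy^t z = a^{p+p!} b^{p+p!} ∉ L.
This contradicts the pumping lemma, so L is not regular.

a^{p+p!} b^{p+p!}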